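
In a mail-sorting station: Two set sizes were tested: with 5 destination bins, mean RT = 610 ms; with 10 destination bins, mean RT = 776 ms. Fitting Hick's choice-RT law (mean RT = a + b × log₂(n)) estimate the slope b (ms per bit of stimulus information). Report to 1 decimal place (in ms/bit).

166.0 ms/bit

b = (RT₂ − RT₁)/(log₂ n₂ − log₂ n₁) = (776 − 610)/(3.3219 − 2.3219) = 166.000 ms/bit.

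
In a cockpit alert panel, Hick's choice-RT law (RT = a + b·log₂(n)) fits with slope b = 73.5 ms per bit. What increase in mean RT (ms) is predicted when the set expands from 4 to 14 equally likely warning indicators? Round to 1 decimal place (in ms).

132.8 ms

Only the slope matters, since a is common to both: ΔRT = b·log₂(n₂/n₁).
log₂(14) − log₂(4) = 3.8074 − 2 = 1.8074.
ΔRT = 73.5 × 1.8074 = 132.841 ms.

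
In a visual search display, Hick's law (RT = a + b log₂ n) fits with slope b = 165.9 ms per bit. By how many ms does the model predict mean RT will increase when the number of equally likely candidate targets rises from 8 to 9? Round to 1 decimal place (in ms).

Only the slope matters, since a is common to both: ΔRT = b·log₂(n₂/n₁).
log₂(9) − log₂(8) = 3.1699 − 3 = 0.1699.
ΔRT = 165.9 × 0.1699 = 28.191 ms.

28.2 ms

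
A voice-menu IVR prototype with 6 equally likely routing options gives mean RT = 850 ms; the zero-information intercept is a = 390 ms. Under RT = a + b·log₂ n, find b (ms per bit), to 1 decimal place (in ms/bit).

6 alternatives carry log₂ 6 = 2.5850 bits; the choice cost is 850 − 390 = 460 ms, so b = 460/2.5850 = 177.952 ms/bit.

178.0 ms/bit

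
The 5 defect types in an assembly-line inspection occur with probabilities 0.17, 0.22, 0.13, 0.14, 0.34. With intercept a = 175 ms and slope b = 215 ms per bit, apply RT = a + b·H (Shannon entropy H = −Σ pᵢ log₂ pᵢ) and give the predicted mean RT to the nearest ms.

H = 0.17·log₂(1/0.17) + 0.22·log₂(1/0.22) + 0.13·log₂(1/0.13) + 0.14·log₂(1/0.14) + 0.34·log₂(1/0.34) = 2.2241 bits.
RT = 175 + 215 × 2.2241 = 653.18 ms.

653 ms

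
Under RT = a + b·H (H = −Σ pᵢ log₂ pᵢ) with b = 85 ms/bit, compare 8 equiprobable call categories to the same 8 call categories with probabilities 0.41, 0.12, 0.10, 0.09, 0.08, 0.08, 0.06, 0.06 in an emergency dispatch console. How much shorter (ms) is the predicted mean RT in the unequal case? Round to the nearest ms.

33 ms

The RT saving is b·ΔH. Equiprobable H₀ = log₂(8) = 3.0000 bits; with the given probabilities H = 2.6094 bits.
b·(H₀ − H) = 85 × (3.0000 − 2.6094) = 33.20 ms.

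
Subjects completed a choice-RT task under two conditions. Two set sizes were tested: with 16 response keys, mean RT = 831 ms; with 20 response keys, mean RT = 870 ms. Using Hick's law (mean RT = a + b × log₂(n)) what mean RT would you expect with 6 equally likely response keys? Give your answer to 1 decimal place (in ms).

659.6 ms

Solve the two-equation system in a and b:
  b = (870 − 831) / (log₂ 20 − log₂ 16) = 39 / (4.3219 − 4) = 121.145 ms/bit
  a = 831 − 121.145 × 4 = 346.420 ms
Then RT(6) = 346.420 + 121.145 × log₂ 6 = 346.420 + 121.145 × 2.5850 ≈ 659.575 ms.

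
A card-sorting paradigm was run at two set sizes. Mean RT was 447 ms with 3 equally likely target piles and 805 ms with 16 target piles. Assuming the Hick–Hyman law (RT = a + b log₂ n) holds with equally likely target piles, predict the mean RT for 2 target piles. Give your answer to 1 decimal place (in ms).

RT is linear in log₂ n, so two points fix the line:
  b = (805 − 447) / (log₂ 16 − log₂ 3) = 358 / (4 − 1.5850) = 148.238 ms/bit
  a = 447 − 148.238 × 1.5850 = 212.049 ms
Then RT(2) = 212.049 + 148.238 × log₂ 2 = 212.049 + 148.238 × 1 ≈ 360.286 ms.

360.3 ms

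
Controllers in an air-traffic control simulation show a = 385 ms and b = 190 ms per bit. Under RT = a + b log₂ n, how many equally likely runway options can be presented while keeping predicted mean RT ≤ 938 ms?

Information budget: (938 − 385)/190 = 2.9105 bits, so n ≤ 2^2.9105 = 7.519 → at most 7.

7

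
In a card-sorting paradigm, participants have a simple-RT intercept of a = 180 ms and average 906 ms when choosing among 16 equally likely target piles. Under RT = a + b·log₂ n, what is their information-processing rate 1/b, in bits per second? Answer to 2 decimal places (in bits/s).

b = (906 − 180)/log₂ 16 = 726/4 = 181.500 ms per bit = 0.18150 s/bit; the reciprocal is 5.510 bits/s.

5.51 bits/s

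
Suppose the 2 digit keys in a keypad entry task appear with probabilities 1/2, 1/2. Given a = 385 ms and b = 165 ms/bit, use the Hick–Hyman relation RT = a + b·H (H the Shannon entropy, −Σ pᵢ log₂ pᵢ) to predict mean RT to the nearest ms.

Each term −pᵢ log₂ pᵢ: 0.5·1 + 0.5·1; summed, H = 1.000 bits.
Mean RT = a + bH = 385 + 165·1.000 = 550.00 ms.

550 ms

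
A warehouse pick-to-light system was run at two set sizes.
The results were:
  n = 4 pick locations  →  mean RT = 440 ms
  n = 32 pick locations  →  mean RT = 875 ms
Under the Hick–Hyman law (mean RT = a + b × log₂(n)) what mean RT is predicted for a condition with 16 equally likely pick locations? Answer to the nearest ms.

730 ms

With log₂ n on the abscissa the relation is linear; from the two conditions:
  b = (875 − 440) / (log₂ 32 − log₂ 4) = 435 / (5 − 2) = 145 ms/bit
  a = 440 − 145 × 2 = 150 ms
Then RT(16) = 150 + 145 × log₂ 16 = 150 + 145 × 4 ≈ 730.000 ms.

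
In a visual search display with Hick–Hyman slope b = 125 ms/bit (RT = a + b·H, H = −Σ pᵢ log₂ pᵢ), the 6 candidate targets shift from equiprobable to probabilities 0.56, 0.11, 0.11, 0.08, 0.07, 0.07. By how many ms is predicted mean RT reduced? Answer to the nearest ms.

Equiprobable entropy H₀ = log₂ 6 = 2.5850 bits.
Skewed entropy H = −Σ pᵢ log₂ pᵢ = 1.9976 bits.
ΔRT = b·(H₀ − H) = 125 × 0.5873 = 73.42 ms.

73 ms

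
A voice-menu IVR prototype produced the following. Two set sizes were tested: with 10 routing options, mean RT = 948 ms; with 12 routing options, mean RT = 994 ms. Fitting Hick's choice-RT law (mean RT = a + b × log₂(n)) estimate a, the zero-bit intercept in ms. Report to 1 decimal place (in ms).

367.1 ms

The slope on a log₂ axis is (994 − 948) / (3.5850 − 3.3219) = 174.882 ms/bit.
Intercept: a = 948 − 174.882·log₂(10) = 367.054 ms.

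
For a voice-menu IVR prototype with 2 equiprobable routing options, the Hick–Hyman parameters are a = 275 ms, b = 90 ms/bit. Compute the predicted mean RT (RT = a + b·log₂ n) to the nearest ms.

365 ms

log₂(2) = 1 bits, so RT = 275 + 90 × 1 ≈ 365.000 ms.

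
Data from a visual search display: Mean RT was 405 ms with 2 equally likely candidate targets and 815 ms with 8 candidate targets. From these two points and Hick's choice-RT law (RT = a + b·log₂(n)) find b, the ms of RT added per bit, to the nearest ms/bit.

205 ms/bit

Slope: b = (815 − 405) / (log₂ 8 − log₂ 2) = 410/2.0000 = 205 ms/bit.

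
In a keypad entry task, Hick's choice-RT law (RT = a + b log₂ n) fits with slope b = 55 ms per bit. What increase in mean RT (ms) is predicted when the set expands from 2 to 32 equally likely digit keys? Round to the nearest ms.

220 ms

Only the slope matters, since a is common to both: ΔRT = b·log₂(n₂/n₁).
log₂(32) − log₂(2) = log₂(32/2) = log₂(16) = 4.
ΔRT = 55 × 4.0000 = 220.000 ms.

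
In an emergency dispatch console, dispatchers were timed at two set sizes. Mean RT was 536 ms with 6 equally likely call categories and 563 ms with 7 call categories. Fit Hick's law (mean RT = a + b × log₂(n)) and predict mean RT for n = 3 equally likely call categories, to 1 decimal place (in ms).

Fit slope and intercept:
  b = (563 − 536) / (log₂ 7 − log₂ 6) = 27 / (2.8074 − 2.5850) = 121.407 ms/bit
  a = 536 − 121.407 × 2.5850 = 222.167 ms
Then RT(3) = 222.167 + 121.407 × log₂ 3 = 222.167 + 121.407 × 1.5850 ≈ 414.593 ms.

414.6 ms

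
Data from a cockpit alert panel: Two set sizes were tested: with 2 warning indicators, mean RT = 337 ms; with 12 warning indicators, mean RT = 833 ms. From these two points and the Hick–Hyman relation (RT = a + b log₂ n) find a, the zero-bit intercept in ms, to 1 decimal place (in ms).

145.1 ms

The slope on a log₂ axis is (833 − 337) / (3.5850 − 1) = 191.879 ms/bit.
Intercept: a = 337 − 191.879·log₂(2) = 145.121 ms.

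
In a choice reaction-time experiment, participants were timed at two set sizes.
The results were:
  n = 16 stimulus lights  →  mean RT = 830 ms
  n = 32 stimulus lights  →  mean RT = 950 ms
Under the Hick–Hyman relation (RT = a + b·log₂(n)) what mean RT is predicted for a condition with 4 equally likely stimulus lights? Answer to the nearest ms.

590 ms

RT is linear in log₂ n, so two points fix the line:
  b = (950 − 830) / (log₂ 32 − log₂ 16) = 120 / (5 − 4) = 120 ms/bit
  a = 830 − 120 × 4 = 350 ms
Then RT(4) = 350 + 120 × log₂ 4 = 350 + 120 × 2 ≈ 590.000 ms.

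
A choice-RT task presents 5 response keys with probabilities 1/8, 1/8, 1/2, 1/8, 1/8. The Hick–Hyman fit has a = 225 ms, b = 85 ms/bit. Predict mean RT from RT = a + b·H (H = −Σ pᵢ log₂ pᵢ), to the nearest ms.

395 ms

Each term −pᵢ log₂ pᵢ: 0.125·3 + 0.125·3 + 0.5·1 + 0.125·3 + 0.125·3; summed, H = 2.000 bits.
Mean RT = a + bH = 225 + 85·2.000 = 395.00 ms.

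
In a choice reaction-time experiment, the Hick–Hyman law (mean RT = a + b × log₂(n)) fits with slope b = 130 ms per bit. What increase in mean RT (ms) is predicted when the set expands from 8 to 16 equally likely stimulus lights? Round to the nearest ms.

130 ms

The intercept a cancels: ΔRT = b·(log₂ n₂ − log₂ n₁) = b·log₂(n₂/n₁).
log₂(16) − log₂(8) = log₂(16/8) = log₂(2) = 1.
ΔRT = 130 × 1.0000 = 130.000 ms.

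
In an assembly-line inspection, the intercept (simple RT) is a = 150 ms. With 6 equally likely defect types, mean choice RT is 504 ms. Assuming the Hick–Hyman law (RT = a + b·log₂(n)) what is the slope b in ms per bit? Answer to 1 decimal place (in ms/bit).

136.9 ms/bit

6 alternatives carry log₂ 6 = 2.5850 bits; the choice cost is 504 − 150 = 354 ms, so b = 354/2.5850 = 136.946 ms/bit.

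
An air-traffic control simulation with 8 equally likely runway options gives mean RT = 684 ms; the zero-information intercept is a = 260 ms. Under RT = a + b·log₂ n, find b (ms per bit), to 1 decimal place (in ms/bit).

b = (684 − 260) / log₂(8) = 424 / 3 = 141.333 ms/bit.

141.3 ms/bit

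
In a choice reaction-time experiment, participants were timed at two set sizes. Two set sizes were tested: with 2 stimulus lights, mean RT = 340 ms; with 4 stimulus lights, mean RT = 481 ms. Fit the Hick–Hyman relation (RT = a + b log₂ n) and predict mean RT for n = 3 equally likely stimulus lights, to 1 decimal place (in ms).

With log₂ n on the abscissa the relation is linear; from the two conditions:
  b = (481 − 340) / (log₂ 4 − log₂ 2) = 141 / (2 − 1) = 141.000 ms/bit
  a = 340 − 141.000 × 1 = 199.000 ms
Then RT(3) = 199.000 + 141.000 × log₂ 3 = 199.000 + 141.000 × 1.5850 ≈ 422.480 ms.

422.5 ms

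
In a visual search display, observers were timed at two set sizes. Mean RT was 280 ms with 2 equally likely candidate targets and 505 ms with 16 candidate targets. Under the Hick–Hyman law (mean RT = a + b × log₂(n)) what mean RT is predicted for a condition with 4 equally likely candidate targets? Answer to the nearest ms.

Solve the two-equation system in a and b:
  b = (505 − 280) / (log₂ 16 − log₂ 2) = 225 / (4 − 1) = 75 ms/bit
  a = 280 − 75 × 1 = 205 ms
Then RT(4) = 205 + 75 × log₂ 4 = 205 + 75 × 2 ≈ 355.000 ms.

355 ms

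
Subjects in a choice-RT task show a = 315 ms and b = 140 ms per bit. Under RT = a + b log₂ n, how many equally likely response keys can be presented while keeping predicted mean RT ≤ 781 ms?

10

Information budget: (781 − 315)/140 = 3.3286 bits, so n ≤ 2^3.3286 = 10.046 → at most 10.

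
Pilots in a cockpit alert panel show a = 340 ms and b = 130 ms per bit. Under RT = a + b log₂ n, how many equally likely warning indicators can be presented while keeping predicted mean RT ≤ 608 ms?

Information budget: (608 − 340)/130 = 2.0615 bits, so n ≤ 2^2.0615 = 4.174 → at most 4.

4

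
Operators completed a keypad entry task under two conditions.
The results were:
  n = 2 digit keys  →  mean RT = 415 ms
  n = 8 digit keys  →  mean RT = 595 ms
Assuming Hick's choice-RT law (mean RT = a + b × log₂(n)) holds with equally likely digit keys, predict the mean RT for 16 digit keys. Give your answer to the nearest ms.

RT is linear in log₂ n, so two points fix the line:
  b = (595 − 415) / (log₂ 8 − log₂ 2) = 180 / (3 − 1) = 90 ms/bit
  a = 415 − 90 × 1 = 325 ms
Then RT(16) = 325 + 90 × log₂ 16 = 325 + 90 × 4 ≈ 685.000 ms.

685 ms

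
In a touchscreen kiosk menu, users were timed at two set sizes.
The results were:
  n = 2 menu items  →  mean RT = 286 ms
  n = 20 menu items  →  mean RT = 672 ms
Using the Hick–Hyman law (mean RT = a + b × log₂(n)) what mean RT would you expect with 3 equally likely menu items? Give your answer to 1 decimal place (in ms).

354.0 ms

Fit slope and intercept:
  b = (672 − 286) / (log₂ 20 − log₂ 2) = 386 / (4.3219 − 1) = 116.198 ms/bit
  a = 286 − 116.198 × 1 = 169.802 ms
Then RT(3) = 169.802 + 116.198 × log₂ 3 = 169.802 + 116.198 × 1.5850 ≈ 353.971 ms.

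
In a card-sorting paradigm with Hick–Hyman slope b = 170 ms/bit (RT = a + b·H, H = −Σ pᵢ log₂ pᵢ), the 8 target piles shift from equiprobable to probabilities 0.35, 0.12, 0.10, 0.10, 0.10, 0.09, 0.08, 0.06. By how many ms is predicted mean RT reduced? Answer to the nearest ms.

44 ms

The RT saving is b·ΔH. Equiprobable H₀ = log₂(8) = 3.0000 bits; with the given probabilities H = 2.7414 bits.
b·(H₀ − H) = 170 × (3.0000 − 2.7414) = 43.95 ms.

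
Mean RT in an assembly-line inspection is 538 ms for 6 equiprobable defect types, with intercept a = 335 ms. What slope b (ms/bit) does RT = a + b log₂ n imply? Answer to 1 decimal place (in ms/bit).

78.5 ms/bit

log₂(6) = 2.5850 bits.
b = (RT − a)/log₂ n = (538 − 335) / 2.5850 = 78.531 ms/bit.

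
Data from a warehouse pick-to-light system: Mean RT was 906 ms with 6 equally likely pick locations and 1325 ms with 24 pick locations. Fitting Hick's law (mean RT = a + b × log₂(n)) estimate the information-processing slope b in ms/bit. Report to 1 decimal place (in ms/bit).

b = (RT₂ − RT₁)/(log₂ n₂ − log₂ n₁) = (1325 − 906)/(4.5850 − 2.5850) = 209.500 ms/bit.

209.5 ms/bit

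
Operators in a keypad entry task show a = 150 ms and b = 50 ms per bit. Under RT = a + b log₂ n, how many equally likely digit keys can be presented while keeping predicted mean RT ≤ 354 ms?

16

Set 150 + 50·log₂ n ≤ 354 → log₂ n ≤ (354 − 150)/50 = 4.0800.
So n ≤ 2^4.0800 = 16.912; the largest integer n is 16.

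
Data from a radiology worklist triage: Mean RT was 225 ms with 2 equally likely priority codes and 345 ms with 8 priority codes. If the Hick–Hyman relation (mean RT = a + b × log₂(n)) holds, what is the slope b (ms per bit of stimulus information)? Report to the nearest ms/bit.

b = (RT₂ − RT₁)/(log₂ n₂ − log₂ n₁) = (345 − 225)/(3 − 1) = 60 ms/bit.

60 ms/bit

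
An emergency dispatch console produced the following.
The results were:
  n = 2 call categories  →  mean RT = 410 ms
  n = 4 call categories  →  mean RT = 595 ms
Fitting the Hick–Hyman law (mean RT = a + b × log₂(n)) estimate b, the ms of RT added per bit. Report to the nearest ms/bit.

b = (RT₂ − RT₁)/(log₂ n₂ − log₂ n₁) = (595 − 410)/(2 − 1) = 185 ms/bit.

185 ms/bit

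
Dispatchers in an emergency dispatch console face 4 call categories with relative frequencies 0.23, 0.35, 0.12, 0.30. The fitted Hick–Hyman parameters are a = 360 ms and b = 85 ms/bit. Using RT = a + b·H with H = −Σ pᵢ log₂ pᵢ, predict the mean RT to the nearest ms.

H = 0.23·log₂(1/0.23) + 0.35·log₂(1/0.35) + 0.12·log₂(1/0.12) + 0.30·log₂(1/0.30) = 1.9059 bits.
RT = 360 + 85 × 1.9059 = 522.00 ms.

522 ms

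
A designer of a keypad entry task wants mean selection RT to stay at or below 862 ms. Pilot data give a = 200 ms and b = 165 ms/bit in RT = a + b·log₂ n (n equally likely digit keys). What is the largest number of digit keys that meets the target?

165·log₂ n ≤ 862 − 200 = 662, giving log₂ n ≤ 4.0121 and n ≤ 16.135. The largest whole number is 16.

16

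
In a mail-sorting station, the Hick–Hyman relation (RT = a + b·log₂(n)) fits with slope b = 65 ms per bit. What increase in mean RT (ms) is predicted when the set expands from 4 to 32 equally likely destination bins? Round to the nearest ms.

ΔRT = (a + b log₂ n₂) − (a + b log₂ n₁) = b·(log₂ n₂ − log₂ n₁).
log₂(32) − log₂(4) = log₂(32/4) = log₂(8) = 3.
ΔRT = 65 × 3.0000 = 195.000 ms.

195 ms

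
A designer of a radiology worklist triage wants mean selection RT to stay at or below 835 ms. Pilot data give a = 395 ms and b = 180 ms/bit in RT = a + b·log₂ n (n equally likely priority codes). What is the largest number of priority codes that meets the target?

5

Information budget: (835 − 395)/180 = 2.4444 bits, so n ≤ 2^2.4444 = 5.443 → at most 5.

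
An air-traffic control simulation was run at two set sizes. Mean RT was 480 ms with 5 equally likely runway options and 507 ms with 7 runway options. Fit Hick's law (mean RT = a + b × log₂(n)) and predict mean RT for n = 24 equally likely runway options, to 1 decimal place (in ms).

605.9 ms

Fit slope and intercept:
  b = (507 − 480) / (log₂ 7 − log₂ 5) = 27 / (2.8074 − 2.3219) = 55.621 ms/bit
  a = 480 − 55.621 × 2.3219 = 350.852 ms
Then RT(24) = 350.852 + 55.621 × log₂ 24 = 350.852 + 55.621 × 4.5850 ≈ 605.873 ms.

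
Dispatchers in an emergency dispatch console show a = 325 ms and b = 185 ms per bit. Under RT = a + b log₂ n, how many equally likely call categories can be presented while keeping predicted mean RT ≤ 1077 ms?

Set 325 + 185·log₂ n ≤ 1077 → log₂ n ≤ (1077 − 325)/185 = 4.0649.
So n ≤ 2^4.0649 = 16.736; the largest integer n is 16.

16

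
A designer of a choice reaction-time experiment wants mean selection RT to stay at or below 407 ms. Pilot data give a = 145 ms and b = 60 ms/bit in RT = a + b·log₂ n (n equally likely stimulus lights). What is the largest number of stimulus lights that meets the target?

Information budget: (407 − 145)/60 = 4.3667 bits, so n ≤ 2^4.3667 = 20.630 → at most 20.

20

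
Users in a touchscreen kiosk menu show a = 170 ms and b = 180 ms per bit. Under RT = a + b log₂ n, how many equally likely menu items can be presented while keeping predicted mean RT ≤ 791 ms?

10

180·log₂ n ≤ 791 − 170 = 621, giving log₂ n ≤ 3.4500 and n ≤ 10.928. The largest whole number is 10.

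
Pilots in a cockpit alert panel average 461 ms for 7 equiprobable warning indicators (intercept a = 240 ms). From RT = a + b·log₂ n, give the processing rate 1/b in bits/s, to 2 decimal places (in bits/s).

Choice component = 461 − 240 = 221 ms over log₂(7) = 2.8074 bits.
b = 221 / 2.8074 = 78.722 ms/bit, so 1/b = 12.703 bits/s.

12.70 bits/s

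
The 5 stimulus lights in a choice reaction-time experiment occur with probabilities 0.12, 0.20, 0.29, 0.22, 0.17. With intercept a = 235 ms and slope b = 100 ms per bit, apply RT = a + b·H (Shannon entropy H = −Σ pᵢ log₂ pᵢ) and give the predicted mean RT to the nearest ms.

H = 0.12·log₂(1/0.12) + 0.20·log₂(1/0.20) + 0.29·log₂(1/0.29) + 0.22·log₂(1/0.22) + 0.17·log₂(1/0.17) = 2.2645 bits.
RT = 235 + 100 × 2.2645 = 461.45 ms.

461 ms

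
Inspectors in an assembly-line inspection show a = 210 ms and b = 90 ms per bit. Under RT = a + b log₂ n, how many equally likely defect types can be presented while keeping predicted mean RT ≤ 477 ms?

7

Set 210 + 90·log₂ n ≤ 477 → log₂ n ≤ (477 − 210)/90 = 2.9667.
So n ≤ 2^2.9667 = 7.817; the largest integer n is 7.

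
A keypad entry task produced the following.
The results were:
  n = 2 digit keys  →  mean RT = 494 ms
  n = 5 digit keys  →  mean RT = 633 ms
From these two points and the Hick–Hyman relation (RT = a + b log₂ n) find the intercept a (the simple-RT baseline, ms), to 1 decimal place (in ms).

Slope: b = (633 − 494) / (log₂ 5 − log₂ 2) = 139/1.3219 = 105.149 ms/bit.
Intercept: a = 494 − 105.149·log₂(2) = 388.851 ms.

388.9 ms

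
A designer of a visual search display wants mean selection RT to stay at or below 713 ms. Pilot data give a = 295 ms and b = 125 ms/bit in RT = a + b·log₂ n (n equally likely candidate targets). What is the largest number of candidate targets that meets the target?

Information budget: (713 − 295)/125 = 3.3440 bits, so n ≤ 2^3.3440 = 10.154 → at most 10.

10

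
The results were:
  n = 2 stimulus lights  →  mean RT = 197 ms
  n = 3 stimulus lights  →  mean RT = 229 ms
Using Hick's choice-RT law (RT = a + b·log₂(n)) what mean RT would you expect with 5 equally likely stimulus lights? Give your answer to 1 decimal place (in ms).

Solve the two-equation system in a and b:
  b = (229 − 197) / (log₂ 3 − log₂ 2) = 32 / (1.5850 − 1) = 54.704 ms/bit
  a = 197 − 54.704 × 1 = 142.296 ms
Then RT(5) = 142.296 + 54.704 × log₂ 5 = 142.296 + 54.704 × 2.3219 ≈ 269.315 ms.

269.3 ms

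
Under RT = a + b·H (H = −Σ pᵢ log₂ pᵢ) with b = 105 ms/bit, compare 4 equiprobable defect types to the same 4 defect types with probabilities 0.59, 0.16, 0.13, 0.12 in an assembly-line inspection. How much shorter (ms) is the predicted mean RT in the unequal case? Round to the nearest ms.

The RT saving is b·ΔH. Equiprobable H₀ = log₂(4) = 2.0000 bits; with the given probabilities H = 1.6218 bits.
b·(H₀ − H) = 105 × (2.0000 − 1.6218) = 39.71 ms.

40 ms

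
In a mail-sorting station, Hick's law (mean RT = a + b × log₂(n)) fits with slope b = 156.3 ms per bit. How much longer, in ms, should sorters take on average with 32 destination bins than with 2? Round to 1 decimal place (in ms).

The intercept a cancels: ΔRT = b·(log₂ n₂ − log₂ n₁) = b·log₂(n₂/n₁).
log₂(32) − log₂(2) = log₂(32/2) = log₂(16) = 4.
ΔRT = 156.3 × 4.0000 = 625.200 ms.

625.2 ms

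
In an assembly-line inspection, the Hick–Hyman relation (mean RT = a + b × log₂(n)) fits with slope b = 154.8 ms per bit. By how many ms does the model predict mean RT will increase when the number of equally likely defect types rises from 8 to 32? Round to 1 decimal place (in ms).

309.6 ms

Only the slope matters, since a is common to both: ΔRT = b·log₂(n₂/n₁).
log₂(32) − log₂(8) = log₂(32/8) = log₂(4) = 2.
ΔRT = 154.8 × 2.0000 = 309.600 ms.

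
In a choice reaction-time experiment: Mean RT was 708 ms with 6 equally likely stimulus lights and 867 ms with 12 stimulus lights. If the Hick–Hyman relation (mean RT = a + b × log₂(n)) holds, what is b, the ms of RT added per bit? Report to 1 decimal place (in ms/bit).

b = (RT₂ − RT₁)/(log₂ n₂ − log₂ n₁) = (867 − 708)/(3.5850 − 2.5850) = 159.000 ms/bit.

159.0 ms/bit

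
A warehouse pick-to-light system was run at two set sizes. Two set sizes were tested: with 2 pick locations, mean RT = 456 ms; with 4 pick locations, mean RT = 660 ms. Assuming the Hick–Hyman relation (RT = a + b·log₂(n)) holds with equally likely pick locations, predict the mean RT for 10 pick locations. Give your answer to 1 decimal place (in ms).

929.7 ms

Solve the two-equation system in a and b:
  b = (660 − 456) / (log₂ 4 − log₂ 2) = 204 / (2 − 1) = 204.000 ms/bit
  a = 456 − 204.000 × 1 = 252.000 ms
Then RT(10) = 252.000 + 204.000 × log₂ 10 = 252.000 + 204.000 × 3.3219 ≈ 929.673 ms.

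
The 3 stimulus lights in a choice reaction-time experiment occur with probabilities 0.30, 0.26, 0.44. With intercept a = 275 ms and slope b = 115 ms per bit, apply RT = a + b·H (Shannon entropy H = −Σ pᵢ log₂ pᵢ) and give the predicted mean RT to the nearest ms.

453 ms

Entropy contributions −pᵢ log₂ pᵢ: 0.5211, 0.5053, 0.5211; sum H = 1.5475 bits.
RT = a + bH = 275 + 115·1.5475 = 452.97 ms.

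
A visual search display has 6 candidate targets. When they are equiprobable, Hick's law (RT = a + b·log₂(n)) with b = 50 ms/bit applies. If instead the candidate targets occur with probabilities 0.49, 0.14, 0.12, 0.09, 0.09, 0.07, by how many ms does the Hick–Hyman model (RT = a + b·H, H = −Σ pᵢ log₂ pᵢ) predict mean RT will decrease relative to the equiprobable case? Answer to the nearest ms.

21 ms

The RT saving is b·ΔH. Equiprobable H₀ = log₂(6) = 2.5850 bits; with the given probabilities H = 2.1623 bits.
b·(H₀ − H) = 50 × (2.5850 − 2.1623) = 21.13 ms.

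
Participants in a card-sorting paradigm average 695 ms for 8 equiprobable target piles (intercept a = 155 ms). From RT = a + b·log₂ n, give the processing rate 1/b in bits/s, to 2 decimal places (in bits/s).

b = (695 − 155)/log₂ 8 = 540/3 = 180.000 ms per bit = 0.18000 s/bit; the reciprocal is 5.556 bits/s.

5.56 bits/s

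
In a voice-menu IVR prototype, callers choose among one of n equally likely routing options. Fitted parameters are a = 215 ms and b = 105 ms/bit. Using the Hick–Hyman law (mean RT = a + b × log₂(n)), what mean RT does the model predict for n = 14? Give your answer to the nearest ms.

615 ms

log₂(14) = 3.8074 bits, so RT = 215 + 105 × 3.8074 ≈ 614.772 ms.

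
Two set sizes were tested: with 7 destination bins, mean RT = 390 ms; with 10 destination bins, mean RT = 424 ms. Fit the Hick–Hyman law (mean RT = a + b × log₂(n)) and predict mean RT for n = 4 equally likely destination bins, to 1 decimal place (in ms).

336.7 ms

Solve the two-equation system in a and b:
  b = (424 − 390) / (log₂ 10 − log₂ 7) = 34 / (3.3219 − 2.8074) = 66.074 ms/bit
  a = 390 − 66.074 × 2.8074 = 204.506 ms
Then RT(4) = 204.506 + 66.074 × log₂ 4 = 204.506 + 66.074 × 2 ≈ 336.655 ms.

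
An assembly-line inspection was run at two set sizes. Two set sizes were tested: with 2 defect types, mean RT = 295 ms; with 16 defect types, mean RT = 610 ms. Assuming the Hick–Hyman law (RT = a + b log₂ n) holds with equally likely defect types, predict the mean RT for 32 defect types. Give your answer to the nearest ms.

715 ms

With log₂ n on the abscissa the relation is linear; from the two conditions:
  b = (610 − 295) / (log₂ 16 − log₂ 2) = 315 / (4 − 1) = 105 ms/bit
  a = 295 − 105 × 1 = 190 ms
Then RT(32) = 190 + 105 × log₂ 32 = 190 + 105 × 5 ≈ 715.000 ms.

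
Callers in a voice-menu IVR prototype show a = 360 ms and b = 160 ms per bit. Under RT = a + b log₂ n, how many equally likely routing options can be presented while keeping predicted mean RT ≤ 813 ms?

7

Set 360 + 160·log₂ n ≤ 813 → log₂ n ≤ (813 − 360)/160 = 2.8312.
So n ≤ 2^2.8312 = 7.117; the largest integer n is 7.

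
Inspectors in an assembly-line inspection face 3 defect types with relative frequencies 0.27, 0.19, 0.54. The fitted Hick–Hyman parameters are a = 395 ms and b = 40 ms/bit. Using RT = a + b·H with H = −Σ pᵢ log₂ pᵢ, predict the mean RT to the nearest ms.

453 ms

H = 0.27·log₂(1/0.27) + 0.19·log₂(1/0.19) + 0.54·log₂(1/0.54) = 1.4453 bits.
RT = 395 + 40 × 1.4453 = 452.81 ms.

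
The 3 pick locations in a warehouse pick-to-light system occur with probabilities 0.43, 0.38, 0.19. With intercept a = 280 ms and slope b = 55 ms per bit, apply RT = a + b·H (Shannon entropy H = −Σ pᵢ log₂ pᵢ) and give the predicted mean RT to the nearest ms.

H = 0.43·log₂(1/0.43) + 0.38·log₂(1/0.38) + 0.19·log₂(1/0.19) = 1.5092 bits.
RT = 280 + 55 × 1.5092 = 363.01 ms.

363 ms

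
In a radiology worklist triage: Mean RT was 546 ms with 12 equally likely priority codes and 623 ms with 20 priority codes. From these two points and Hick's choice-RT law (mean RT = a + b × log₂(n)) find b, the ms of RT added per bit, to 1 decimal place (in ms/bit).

The slope on a log₂ axis is (623 − 546) / (4.3219 − 3.5850) = 104.482 ms/bit.

104.5 ms/bit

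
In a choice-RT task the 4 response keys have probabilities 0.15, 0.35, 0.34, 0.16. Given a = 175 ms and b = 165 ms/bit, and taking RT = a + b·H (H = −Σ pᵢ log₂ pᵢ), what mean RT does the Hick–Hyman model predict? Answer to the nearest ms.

Entropy contributions −pᵢ log₂ pᵢ: 0.4105, 0.5301, 0.5292, 0.4230; sum H = 1.8928 bits.
RT = a + bH = 175 + 165·1.8928 = 487.32 ms.

487 ms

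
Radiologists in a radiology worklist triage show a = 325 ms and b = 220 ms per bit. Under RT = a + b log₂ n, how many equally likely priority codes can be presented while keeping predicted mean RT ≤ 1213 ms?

Set 325 + 220·log₂ n ≤ 1213 → log₂ n ≤ (1213 − 325)/220 = 4.0364.
So n ≤ 2^4.0364 = 16.408; the largest integer n is 16.

16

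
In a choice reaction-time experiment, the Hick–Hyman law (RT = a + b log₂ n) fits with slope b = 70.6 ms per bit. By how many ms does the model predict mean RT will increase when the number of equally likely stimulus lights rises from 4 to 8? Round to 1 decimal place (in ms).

The intercept a cancels: ΔRT = b·(log₂ n₂ − log₂ n₁) = b·log₂(n₂/n₁).
log₂(8) − log₂(4) = log₂(8/4) = log₂(2) = 1.
ΔRT = 70.6 × 1.0000 = 70.600 ms.

70.6 ms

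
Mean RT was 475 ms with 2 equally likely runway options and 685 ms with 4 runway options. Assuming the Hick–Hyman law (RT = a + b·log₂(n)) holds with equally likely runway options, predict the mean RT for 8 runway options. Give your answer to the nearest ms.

895 ms

Solve the two-equation system in a and b:
  b = (685 − 475) / (log₂ 4 − log₂ 2) = 210 / (2 − 1) = 210 ms/bit
  a = 475 − 210 × 1 = 265 ms
Then RT(8) = 265 + 210 × log₂ 8 = 265 + 210 × 3 ≈ 895.000 ms.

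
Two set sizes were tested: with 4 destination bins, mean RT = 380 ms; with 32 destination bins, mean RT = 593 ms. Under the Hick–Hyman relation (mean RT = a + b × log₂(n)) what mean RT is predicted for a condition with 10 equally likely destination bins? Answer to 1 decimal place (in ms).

RT is linear in log₂ n, so two points fix the line:
  b = (593 − 380) / (log₂ 32 − log₂ 4) = 213 / (5 − 2) = 71.000 ms/bit
  a = 380 − 71.000 × 2 = 238.000 ms
Then RT(10) = 238.000 + 71.000 × log₂ 10 = 238.000 + 71.000 × 3.3219 ≈ 473.857 ms.

473.9 ms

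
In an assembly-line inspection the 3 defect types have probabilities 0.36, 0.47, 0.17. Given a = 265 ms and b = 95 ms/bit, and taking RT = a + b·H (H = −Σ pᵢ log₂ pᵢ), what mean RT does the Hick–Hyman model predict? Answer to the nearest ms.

405 ms

H = 0.36·log₂(1/0.36) + 0.47·log₂(1/0.47) + 0.17·log₂(1/0.17) = 1.4772 bits.
RT = 265 + 95 × 1.4772 = 405.33 ms.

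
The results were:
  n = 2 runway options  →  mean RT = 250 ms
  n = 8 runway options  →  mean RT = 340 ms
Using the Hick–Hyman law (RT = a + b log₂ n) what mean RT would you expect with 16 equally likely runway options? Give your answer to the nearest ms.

385 ms

Solve the two-equation system in a and b:
  b = (340 − 250) / (log₂ 8 − log₂ 2) = 90 / (3 − 1) = 45 ms/bit
  a = 250 − 45 × 1 = 205 ms
Then RT(16) = 205 + 45 × log₂ 16 = 205 + 45 × 4 ≈ 385.000 ms.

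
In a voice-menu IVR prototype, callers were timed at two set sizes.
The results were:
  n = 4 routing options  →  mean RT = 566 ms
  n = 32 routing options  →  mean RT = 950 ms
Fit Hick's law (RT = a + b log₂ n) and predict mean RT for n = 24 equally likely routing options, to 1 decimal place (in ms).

Solve the two-equation system in a and b:
  b = (950 − 566) / (log₂ 32 − log₂ 4) = 384 / (5 − 2) = 128.000 ms/bit
  a = 566 − 128.000 × 2 = 310.000 ms
Then RT(24) = 310.000 + 128.000 × log₂ 24 = 310.000 + 128.000 × 4.5850 ≈ 896.875 ms.

896.9 ms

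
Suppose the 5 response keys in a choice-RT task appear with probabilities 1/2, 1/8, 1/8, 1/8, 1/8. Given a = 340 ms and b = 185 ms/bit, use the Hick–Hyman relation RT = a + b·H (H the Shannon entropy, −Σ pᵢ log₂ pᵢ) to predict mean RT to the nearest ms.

H = −Σ pᵢ log₂ pᵢ = 0.5·1 + 0.125·3 + 0.125·3 + 0.125·3 + 0.125·3 = 2.000 bits.
RT = 340 + 185 × 2.000 = 710.00 ms.

710 ms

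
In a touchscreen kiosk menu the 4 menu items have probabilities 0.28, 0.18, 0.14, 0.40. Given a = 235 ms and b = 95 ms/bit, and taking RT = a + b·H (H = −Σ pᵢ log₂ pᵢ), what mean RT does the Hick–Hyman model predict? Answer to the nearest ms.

Entropy contributions −pᵢ log₂ pᵢ: 0.5142, 0.4453, 0.3971, 0.5288; sum H = 1.8854 bits.
RT = a + bH = 235 + 95·1.8854 = 414.11 ms.

414 ms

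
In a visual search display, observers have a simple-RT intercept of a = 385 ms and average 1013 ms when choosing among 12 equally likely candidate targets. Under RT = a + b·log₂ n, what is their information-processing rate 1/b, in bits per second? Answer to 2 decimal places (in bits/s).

5.71 bits/s

Choice component = 1013 − 385 = 628 ms over log₂(12) = 3.5850 bits.
b = 628 / 3.5850 = 175.176 ms/bit, so 1/b = 5.709 bits/s.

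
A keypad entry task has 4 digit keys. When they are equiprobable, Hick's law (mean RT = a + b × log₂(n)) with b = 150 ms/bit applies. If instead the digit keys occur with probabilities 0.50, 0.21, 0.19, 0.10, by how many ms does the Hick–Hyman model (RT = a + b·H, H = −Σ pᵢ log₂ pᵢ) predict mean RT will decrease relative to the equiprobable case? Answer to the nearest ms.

36 ms

Equiprobable entropy H₀ = log₂ 4 = 2.0000 bits.
Skewed entropy H = −Σ pᵢ log₂ pᵢ = 1.7602 bits.
ΔRT = b·(H₀ − H) = 150 × 0.2398 = 35.96 ms.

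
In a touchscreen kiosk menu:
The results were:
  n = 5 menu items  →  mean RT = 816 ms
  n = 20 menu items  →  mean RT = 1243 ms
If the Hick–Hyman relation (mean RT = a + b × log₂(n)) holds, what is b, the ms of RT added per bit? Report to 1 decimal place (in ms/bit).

213.5 ms/bit

b = (RT₂ − RT₁)/(log₂ n₂ − log₂ n₁) = (1243 − 816)/(4.3219 − 2.3219) = 213.500 ms/bit.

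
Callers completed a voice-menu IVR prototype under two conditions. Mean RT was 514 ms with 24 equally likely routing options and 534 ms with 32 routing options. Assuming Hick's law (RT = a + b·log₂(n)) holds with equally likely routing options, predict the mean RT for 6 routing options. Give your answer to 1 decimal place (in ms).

Solve the two-equation system in a and b:
  b = (534 − 514) / (log₂ 32 − log₂ 24) = 20 / (5 − 4.5850) = 48.188 ms/bit
  a = 514 − 48.188 × 4.5850 = 293.058 ms
Then RT(6) = 293.058 + 48.188 × log₂ 6 = 293.058 + 48.188 × 2.5850 ≈ 417.623 ms.

417.6 ms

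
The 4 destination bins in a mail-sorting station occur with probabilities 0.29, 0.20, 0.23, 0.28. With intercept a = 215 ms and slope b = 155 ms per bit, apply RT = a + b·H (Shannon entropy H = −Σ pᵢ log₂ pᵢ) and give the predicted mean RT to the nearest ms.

523 ms

Entropy contributions −pᵢ log₂ pᵢ: 0.5179, 0.4644, 0.4877, 0.5142; sum H = 1.9842 bits.
RT = a + bH = 215 + 155·1.9842 = 522.55 ms.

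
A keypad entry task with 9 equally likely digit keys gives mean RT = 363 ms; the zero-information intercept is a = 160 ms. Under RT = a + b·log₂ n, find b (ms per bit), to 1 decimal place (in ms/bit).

b = (363 − 160) / log₂(9) = 203 / 3.1699 = 64.039 ms/bit.

64.0 ms/bit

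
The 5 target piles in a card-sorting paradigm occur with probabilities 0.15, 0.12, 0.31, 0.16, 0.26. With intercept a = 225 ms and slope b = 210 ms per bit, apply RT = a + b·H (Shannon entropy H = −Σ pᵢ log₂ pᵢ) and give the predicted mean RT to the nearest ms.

693 ms

H = 0.15·log₂(1/0.15) + 0.12·log₂(1/0.12) + 0.31·log₂(1/0.31) + 0.16·log₂(1/0.16) + 0.26·log₂(1/0.26) = 2.2297 bits.
RT = 225 + 210 × 2.2297 = 693.24 ms.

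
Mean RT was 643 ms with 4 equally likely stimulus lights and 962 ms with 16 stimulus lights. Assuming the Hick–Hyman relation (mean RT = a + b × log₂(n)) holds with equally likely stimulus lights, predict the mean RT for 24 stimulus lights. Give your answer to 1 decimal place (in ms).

Fit slope and intercept:
  b = (962 − 643) / (log₂ 16 − log₂ 4) = 319 / (4 − 2) = 159.500 ms/bit
  a = 643 − 159.500 × 2 = 324.000 ms
Then RT(24) = 324.000 + 159.500 × log₂ 24 = 324.000 + 159.500 × 4.5850 ≈ 1055.302 ms.

1055.3 ms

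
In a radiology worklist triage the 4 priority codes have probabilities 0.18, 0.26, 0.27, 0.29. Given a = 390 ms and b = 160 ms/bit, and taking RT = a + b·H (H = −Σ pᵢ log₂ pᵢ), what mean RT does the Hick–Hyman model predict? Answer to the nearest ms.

707 ms

Entropy contributions −pᵢ log₂ pᵢ: 0.4453, 0.5053, 0.5100, 0.5179; sum H = 1.9785 bits.
RT = a + bH = 390 + 160·1.9785 = 706.56 ms.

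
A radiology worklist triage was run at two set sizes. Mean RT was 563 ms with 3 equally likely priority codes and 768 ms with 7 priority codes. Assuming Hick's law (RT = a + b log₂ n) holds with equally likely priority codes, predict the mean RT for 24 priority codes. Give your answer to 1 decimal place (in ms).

RT is linear in log₂ n, so two points fix the line:
  b = (768 − 563) / (log₂ 7 − log₂ 3) = 205 / (2.8074 − 1.5850) = 167.704 ms/bit
  a = 563 − 167.704 × 1.5850 = 297.196 ms
Then RT(24) = 297.196 + 167.704 × log₂ 24 = 297.196 + 167.704 × 4.5850 ≈ 1066.112 ms.

1066.1 ms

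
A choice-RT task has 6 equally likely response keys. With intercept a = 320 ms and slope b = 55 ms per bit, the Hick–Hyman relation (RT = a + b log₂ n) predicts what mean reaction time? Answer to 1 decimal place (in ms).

462.2 ms

log₂(6) = 2.5850 bits, so RT = 320 + 55 × 2.5850 ≈ 462.173 ms.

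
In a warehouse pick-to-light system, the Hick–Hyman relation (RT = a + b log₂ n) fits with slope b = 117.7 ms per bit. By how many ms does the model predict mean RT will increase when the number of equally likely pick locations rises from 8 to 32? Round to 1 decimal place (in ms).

235.4 ms

Only the slope matters, since a is common to both: ΔRT = b·log₂(n₂/n₁).
log₂(32) − log₂(8) = log₂(32/8) = log₂(4) = 2.
ΔRT = 117.7 × 2.0000 = 235.400 ms.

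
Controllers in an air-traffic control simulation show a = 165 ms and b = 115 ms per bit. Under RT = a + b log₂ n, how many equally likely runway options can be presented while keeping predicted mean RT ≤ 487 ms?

Information budget: (487 − 165)/115 = 2.8000 bits, so n ≤ 2^2.8000 = 6.964 → at most 6.

6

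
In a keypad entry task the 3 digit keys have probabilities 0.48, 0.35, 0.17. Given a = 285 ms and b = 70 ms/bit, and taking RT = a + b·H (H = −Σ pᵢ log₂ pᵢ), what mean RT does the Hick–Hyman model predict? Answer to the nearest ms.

Entropy contributions −pᵢ log₂ pᵢ: 0.5083, 0.5301, 0.4346; sum H = 1.4730 bits.
RT = a + bH = 285 + 70·1.4730 = 388.11 ms.

388 ms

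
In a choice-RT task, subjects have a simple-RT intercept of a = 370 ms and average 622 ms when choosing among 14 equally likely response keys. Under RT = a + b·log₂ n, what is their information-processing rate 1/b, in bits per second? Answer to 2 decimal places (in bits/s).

b = (622 − 370)/log₂ 14 = 252/3.8074 = 66.188 ms per bit = 0.06619 s/bit; the reciprocal is 15.109 bits/s.

15.11 bits/s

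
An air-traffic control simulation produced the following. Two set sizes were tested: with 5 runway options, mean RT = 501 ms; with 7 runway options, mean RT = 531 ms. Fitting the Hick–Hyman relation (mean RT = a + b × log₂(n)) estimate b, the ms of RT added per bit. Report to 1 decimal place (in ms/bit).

61.8 ms/bit

b = (RT₂ − RT₁)/(log₂ n₂ − log₂ n₁) = (531 − 501)/(2.8074 − 2.3219) = 61.801 ms/bit.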